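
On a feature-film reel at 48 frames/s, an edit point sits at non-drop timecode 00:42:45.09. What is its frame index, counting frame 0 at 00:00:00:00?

123129

Total seconds to the label: (0 × 3600 + 42 × 60 + 45) = 2565.
Frame index = 2565 × 48 + 9 = 123129.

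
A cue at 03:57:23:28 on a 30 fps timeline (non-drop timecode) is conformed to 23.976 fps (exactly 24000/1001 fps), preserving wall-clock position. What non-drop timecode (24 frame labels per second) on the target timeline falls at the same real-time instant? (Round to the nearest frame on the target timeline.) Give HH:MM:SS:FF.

Source frame index: (3×3600 + 57×60 + 23) × 30 + 28 = 427318.
Real time: 427318 / (30) = 213659/15 s.
Target frame: (213659/15) × (24000/1001) = 341854400/1001 ≈ 341512.887 → 341513.
At 24 labels/s: frame 341513 → 03:57:09:17.

03:57:09:17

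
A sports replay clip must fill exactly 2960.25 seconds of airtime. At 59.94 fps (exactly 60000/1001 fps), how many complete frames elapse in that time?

177437 frames

Frames = 2960.25 × 60000/1001 = 177615000/1001 ≈ 177437.5624.
Complete frames: 177437.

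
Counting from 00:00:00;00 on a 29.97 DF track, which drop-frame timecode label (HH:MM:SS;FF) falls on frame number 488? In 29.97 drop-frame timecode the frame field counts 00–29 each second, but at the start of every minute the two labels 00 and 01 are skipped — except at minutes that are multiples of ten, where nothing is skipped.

00:00:16;08

Ten DF minutes hold 17982 frames, so frame 488 lies in block 0 (frames 0–17981) with 488 frames into that block.
The block's first minute is 1800 frames and the rest 1798 each; 488 frames reaches minute 0, so 0 × 18 + 0 × 2 = 0 labels have been skipped so far.
Adding those back, label number 488 + 0 = 488 at 30 labels/s is 16 s + 8 f = 0 h 0 min 16 s frame 8, i.e. 00:00:16;08.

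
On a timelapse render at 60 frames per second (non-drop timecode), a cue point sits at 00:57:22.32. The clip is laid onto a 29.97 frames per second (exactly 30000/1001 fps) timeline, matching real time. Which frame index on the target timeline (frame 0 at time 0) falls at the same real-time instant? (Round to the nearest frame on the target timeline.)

Source frame index: (0×3600 + 57×60 + 22) × 60 + 32 = 206552.
Real time: 206552 / (60) = 51638/15 s.
Target frame: (51638/15) × (30000/1001) = 103276000/1001 ≈ 103172.827 → 103173.

frame 103173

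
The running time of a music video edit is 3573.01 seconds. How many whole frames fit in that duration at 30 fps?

107190 frames

Frames = 3573.01 × 30 = 1071903/10 ≈ 107190.3000.
Complete frames: 107190.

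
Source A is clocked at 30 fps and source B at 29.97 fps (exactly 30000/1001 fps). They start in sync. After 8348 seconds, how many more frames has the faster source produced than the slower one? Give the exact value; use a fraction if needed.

A emits 30 × 8348 = 250440 frames; B emits 30000/1001 × 8348 = 250440000/1001.
Difference = 250440/1001 frames (≈ 250.1898); B is behind A.

250440/1001 frames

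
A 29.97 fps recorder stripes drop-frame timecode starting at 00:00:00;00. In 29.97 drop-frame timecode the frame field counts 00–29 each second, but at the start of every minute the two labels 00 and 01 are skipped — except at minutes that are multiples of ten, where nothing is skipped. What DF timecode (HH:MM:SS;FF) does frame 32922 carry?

00:18:18;16

Ten DF minutes hold 17982 frames, so frame 32922 lies in block 1 (frames 17982–35963) with 14940 frames into that block.
The block's first minute is 1800 frames and the rest 1798 each; 14940 frames reaches minute 8, so 1 × 18 + 8 × 2 = 34 labels have been skipped so far.
Adding those back, label number 32922 + 34 = 32956 at 30 labels/s is 1098 s + 16 f = 0 h 18 min 18 s frame 16, i.e. 00:18:18;16.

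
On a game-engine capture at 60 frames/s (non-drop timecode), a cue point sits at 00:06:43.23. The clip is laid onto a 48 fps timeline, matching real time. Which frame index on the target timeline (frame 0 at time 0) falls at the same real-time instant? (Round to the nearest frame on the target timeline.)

Source frame index: (0×3600 + 6×60 + 43) × 60 + 23 = 24203.
Real time: 24203 / (60) = 24203/60 s.
Target frame: (24203/60) × (48) = 96812/5 ≈ 19362.400 → 19362.

frame 19362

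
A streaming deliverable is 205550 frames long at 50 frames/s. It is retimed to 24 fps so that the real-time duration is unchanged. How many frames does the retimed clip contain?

Target frames = source frames × (target rate / source rate) = 205550 × (24)/(50) = 205550 × 12/25 = 98664.

98664 frames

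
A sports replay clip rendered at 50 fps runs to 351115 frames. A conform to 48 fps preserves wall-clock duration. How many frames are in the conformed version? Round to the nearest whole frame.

337070 frames

Frames at target rate = 351115 × (48) / (50) = 1685352/5 ≈ 337070.400.
Nearest whole frame: 337070.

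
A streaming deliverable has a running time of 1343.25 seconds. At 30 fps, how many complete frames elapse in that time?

Frames = 1343.25 × 30 = 80595/2 ≈ 40297.5000.
Complete frames: 40297.

40297 frames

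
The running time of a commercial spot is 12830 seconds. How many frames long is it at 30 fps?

384900 frames

Frames = 12830 × 30 = 384900.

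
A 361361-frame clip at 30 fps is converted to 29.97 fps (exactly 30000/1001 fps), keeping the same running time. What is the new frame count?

361000 frames

Target frames = source frames × (target rate / source rate) = 361361 × (30000/1001)/(30) = 361361 × 1000/1001 = 361000.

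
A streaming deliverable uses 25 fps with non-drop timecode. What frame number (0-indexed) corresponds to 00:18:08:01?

frame 27201

Total seconds to the label: (0 × 3600 + 18 × 60 + 8) = 1088.
Frame index = 1088 × 25 + 1 = 27201.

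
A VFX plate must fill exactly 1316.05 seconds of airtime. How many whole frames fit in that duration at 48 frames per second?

63170 frames

Frames = 1316.05 × 48 = 315852/5 ≈ 63170.4000.
Complete frames: 63170.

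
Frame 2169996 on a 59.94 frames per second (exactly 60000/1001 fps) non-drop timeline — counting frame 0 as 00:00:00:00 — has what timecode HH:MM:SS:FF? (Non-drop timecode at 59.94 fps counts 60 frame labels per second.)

2169996 ÷ 60 = 36166 full seconds, remainder 36 frames.
36166 s = 10 h 2 min 46 s.
Timecode: 10:02:46:36.

10:02:46:36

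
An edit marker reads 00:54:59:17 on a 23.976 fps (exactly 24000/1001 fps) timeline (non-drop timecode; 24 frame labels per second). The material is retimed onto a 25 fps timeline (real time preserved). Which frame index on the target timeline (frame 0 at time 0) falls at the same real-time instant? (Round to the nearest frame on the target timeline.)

Source frame index: (0×3600 + 54×60 + 59) × 24 + 17 = 79193.
Real time: 79193 / (24000/1001) = 79272193/24000 s.
Target frame: (79272193/24000) × (25) = 79272193/960 ≈ 82575.201 → 82575.

frame 82575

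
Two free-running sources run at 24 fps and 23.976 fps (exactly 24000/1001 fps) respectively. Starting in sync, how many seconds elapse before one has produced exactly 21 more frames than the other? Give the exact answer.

875.875 seconds

The gap grows by |24000/1001 − 24| = 24/1001 frames per second.
Time for a 21-frame gap: 21 ÷ (24/1001) = 875.875 s.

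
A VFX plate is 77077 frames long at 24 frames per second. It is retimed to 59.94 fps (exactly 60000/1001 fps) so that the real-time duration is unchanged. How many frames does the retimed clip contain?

Target frames = source frames × (target rate / source rate) = 77077 × (60000/1001)/(24) = 77077 × 2500/1001 = 192500.

192500 frames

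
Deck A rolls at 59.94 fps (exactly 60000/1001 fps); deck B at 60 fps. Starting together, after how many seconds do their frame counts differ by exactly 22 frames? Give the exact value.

The gap grows by |60 − 60000/1001| = 60/1001 frames per second.
Time for a 22-frame gap: 22 ÷ (60/1001) = 11011/30 s.

11011/30 seconds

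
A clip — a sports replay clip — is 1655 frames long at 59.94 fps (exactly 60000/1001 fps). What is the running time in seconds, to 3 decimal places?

27.611 seconds

Running time = 1655 × 1001/60000 = 331331/12000 s ≈ 27.611 s.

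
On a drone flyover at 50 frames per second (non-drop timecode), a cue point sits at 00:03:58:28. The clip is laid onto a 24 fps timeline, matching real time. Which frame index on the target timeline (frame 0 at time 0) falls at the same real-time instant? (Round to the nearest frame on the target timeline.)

Source frame index: (0×3600 + 3×60 + 58) × 50 + 28 = 11928.
Real time: 11928 / (50) = 5964/25 s.
Target frame: (5964/25) × (24) = 143136/25 ≈ 5725.440 → 5725.

frame 5725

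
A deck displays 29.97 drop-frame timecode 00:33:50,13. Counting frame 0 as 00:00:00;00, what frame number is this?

Complete 10-minute blocks: 3, each 17982 frames → 53946.
Remaining 3 whole minutes in the current block: 1800 + 2 × 1798 = 5396 frames.
Within the current minute: 50 × 30 + 13 − 2 = 1511 (labels ;00/;01 skipped at this minute). Total = 53946 + 5396 + 1511 = 60853.

60853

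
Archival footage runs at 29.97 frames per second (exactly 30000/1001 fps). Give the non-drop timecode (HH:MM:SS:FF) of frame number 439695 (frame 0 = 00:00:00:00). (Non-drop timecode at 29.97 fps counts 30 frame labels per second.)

04:04:16:15

439695 ÷ 30 = 14656 full seconds, remainder 15 frames.
14656 s = 4 h 4 min 16 s.
Timecode: 04:04:16:15.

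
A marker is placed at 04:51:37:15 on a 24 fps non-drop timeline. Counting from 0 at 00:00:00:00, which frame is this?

Total seconds to the label: (4 × 3600 + 51 × 60 + 37) = 17497.
Frame index = 17497 × 24 + 15 = 419943.

419943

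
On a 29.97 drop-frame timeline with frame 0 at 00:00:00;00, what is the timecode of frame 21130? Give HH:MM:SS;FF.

Ten DF minutes hold 17982 frames, so frame 21130 lies in block 1 (frames 17982–35963) with 3148 frames into that block.
The block's first minute is 1800 frames and the rest 1798 each; 3148 frames reaches minute 1, so 1 × 18 + 1 × 2 = 20 labels have been skipped so far.
Adding those back, label number 21130 + 20 = 21150 at 30 labels/s is 705 s + 0 f = 0 h 11 min 45 s frame 0, i.e. 00:11:45;00.

00:11:45;00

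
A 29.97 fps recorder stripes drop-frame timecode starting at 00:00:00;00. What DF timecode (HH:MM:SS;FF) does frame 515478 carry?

04:46:39;24

Ten DF minutes hold 17982 frames, so frame 515478 lies in block 28 (frames 503496–521477) with 11982 frames into that block.
The block's first minute is 1800 frames and the rest 1798 each; 11982 frames reaches minute 6, so 28 × 18 + 6 × 2 = 516 labels have been skipped so far.
Adding those back, label number 515478 + 516 = 515994 at 30 labels/s is 17199 s + 24 f = 4 h 46 min 39 s frame 24, i.e. 04:46:39;24.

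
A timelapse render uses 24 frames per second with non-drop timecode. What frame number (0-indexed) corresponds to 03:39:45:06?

316446

Total seconds to the label: (3 × 3600 + 39 × 60 + 45) = 13185.
Frame index = 13185 × 24 + 6 = 316446.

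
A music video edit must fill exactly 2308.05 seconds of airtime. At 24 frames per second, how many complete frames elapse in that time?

Frames = 2308.05 × 24 = 276966/5 ≈ 55393.2000.
Complete frames: 55393.

55393 frames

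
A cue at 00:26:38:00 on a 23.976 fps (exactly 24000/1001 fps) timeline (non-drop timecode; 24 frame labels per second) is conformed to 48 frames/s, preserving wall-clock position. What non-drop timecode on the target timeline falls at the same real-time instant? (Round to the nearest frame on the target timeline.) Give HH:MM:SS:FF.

Source frame index: (0×3600 + 26×60 + 38) × 24 + 0 = 38352.
Real time: 38352 / (24000/1001) = 799799/500 s.
Target frame: (799799/500) × (48) = 9597588/125 ≈ 76780.704 → 76781.
At 48 labels/s: frame 76781 → 00:26:39:29.

00:26:39:29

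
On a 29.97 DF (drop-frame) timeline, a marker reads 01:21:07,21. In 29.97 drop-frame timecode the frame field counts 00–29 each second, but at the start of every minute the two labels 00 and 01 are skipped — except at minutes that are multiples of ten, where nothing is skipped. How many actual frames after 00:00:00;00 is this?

145885

Complete 10-minute blocks: 8, each 17982 frames → 143856.
Remaining 1 whole minute in the current block: 1800 + 0 × 1798 = 1800 frames.
Within the current minute: 7 × 30 + 21 − 2 = 229 (labels ;00/;01 skipped at this minute). Total = 143856 + 1800 + 229 = 145885.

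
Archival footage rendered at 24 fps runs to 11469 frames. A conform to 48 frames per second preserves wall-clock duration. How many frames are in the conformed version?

Target frames = source frames × (target rate / source rate) = 11469 × (48)/(24) = 11469 × 2 = 22938.

22938 frames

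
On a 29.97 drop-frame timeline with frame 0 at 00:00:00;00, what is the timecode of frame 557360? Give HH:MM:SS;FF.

Ten DF minutes hold 17982 frames, so frame 557360 lies in block 30 (frames 539460–557441) with 17900 frames into that block.
The block's first minute is 1800 frames and the rest 1798 each; 17900 frames reaches minute 9, so 30 × 18 + 9 × 2 = 558 labels have been skipped so far.
Adding those back, label number 557360 + 558 = 557918 at 30 labels/s is 18597 s + 8 f = 5 h 9 min 57 s frame 8, i.e. 05:09:57;08.

05:09:57;08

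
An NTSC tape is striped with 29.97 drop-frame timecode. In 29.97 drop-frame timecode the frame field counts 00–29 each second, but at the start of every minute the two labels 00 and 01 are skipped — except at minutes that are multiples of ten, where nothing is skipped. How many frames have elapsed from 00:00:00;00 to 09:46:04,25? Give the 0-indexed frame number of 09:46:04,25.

1053889

As if non-drop at 30 labels/s: (9 × 3600 + 46 × 60 + 4) × 30 + 25 = 1054945.
Minute boundaries passed: 586; those not divisible by 10: 586 − 58 = 528; dropped labels = 2 × 528 = 1056.
Actual frame index = 1054945 − 1056 = 1053889.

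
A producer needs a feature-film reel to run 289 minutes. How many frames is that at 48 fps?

832320 frames

289 min = 17340 s.
Frames = 17340 × 48 = 832320.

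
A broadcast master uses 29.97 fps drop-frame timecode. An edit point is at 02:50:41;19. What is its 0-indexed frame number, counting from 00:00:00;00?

306943

Complete 10-minute blocks: 17, each 17982 frames → 305694.
Remaining 0 whole minutes in the current block: 0 frames.
Within the current minute: 41 × 30 + 19 = 1249. Total = 305694 + 0 + 1249 = 306943.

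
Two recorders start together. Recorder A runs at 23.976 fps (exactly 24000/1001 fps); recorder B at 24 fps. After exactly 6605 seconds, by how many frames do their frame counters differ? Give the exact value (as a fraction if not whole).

A emits 24000/1001 × 6605 = 158520000/1001 frames; B emits 24 × 6605 = 158520.
Difference = 158520/1001 frames (≈ 158.3616); B is ahead of A.

158520/1001 frames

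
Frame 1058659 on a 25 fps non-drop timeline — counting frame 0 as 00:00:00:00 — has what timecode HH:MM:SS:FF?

1058659 ÷ 25 = 42346 full seconds, remainder 9 frames.
42346 s = 11 h 45 min 46 s.
Timecode: 11:45:46:09.

11:45:46:09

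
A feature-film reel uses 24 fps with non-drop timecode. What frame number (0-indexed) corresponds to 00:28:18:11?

Total seconds to the label: (0 × 3600 + 28 × 60 + 18) = 1698.
Frame index = 1698 × 24 + 11 = 40763.

40763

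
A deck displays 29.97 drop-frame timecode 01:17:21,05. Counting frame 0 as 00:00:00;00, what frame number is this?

As if non-drop at 30 labels/s: (1 × 3600 + 17 × 60 + 21) × 30 + 5 = 139235.
Minute boundaries passed: 77; those not divisible by 10: 77 − 7 = 70; dropped labels = 2 × 70 = 140.
Actual frame index = 139235 − 140 = 139095.

139095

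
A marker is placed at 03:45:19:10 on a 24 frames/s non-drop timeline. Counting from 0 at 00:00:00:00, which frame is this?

Total seconds to the label: (3 × 3600 + 45 × 60 + 19) = 13519.
Frame index = 13519 × 24 + 10 = 324466.

324466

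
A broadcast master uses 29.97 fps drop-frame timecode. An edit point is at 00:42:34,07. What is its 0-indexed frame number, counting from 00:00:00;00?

Complete 10-minute blocks: 4, each 17982 frames → 71928.
Remaining 2 whole minutes in the current block: 1800 + 1 × 1798 = 3598 frames.
Within the current minute: 34 × 30 + 7 − 2 = 1025 (labels ;00/;01 skipped at this minute). Total = 71928 + 3598 + 1025 = 76551.

76551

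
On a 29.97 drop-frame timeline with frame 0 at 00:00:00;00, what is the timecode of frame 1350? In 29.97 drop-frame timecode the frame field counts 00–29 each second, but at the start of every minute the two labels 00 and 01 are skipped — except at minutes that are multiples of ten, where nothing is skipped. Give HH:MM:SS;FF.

00:00:45;00

Each 10-minute DF block holds 10 × 60 × 30 − 9 × 2 = 17982 frames. 1350 ÷ 17982 → 0 full blocks, remainder 1350.
Within the partial block the first minute is 1800 frames and each further minute 1798, so 0 further minute boundaries passed. Total skipped labels = 18 × 0 + 2 × 0 = 0.
Non-drop label index = 1350 + 0 = 1350; at 30 labels/s that is 00:00:45:00, i.e. DF 00:00:45;00.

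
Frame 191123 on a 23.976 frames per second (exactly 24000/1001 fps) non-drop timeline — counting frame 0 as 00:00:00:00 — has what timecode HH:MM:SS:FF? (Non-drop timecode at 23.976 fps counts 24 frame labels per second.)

191123 ÷ 24 = 7963 full seconds, remainder 11 frames.
7963 s = 2 h 12 min 43 s.
Timecode: 02:12:43:11.

02:12:43:11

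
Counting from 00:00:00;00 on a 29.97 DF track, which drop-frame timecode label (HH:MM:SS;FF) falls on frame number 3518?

00:01:57;10

Each 10-minute DF block holds 10 × 60 × 30 − 9 × 2 = 17982 frames. 3518 ÷ 17982 → 0 full blocks, remainder 3518.
Within the partial block the first minute is 1800 frames and each further minute 1798, so 1 further minute boundary passed. Total skipped labels = 18 × 0 + 2 × 1 = 2.
Non-drop label index = 3518 + 2 = 3520; at 30 labels/s that is 00:01:57:10, i.e. DF 00:01:57;10.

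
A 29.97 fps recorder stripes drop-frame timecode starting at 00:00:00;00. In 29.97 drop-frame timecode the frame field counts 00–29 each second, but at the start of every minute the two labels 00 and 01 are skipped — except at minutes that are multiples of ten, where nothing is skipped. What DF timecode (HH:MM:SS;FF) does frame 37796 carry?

00:21:01;04

Ten DF minutes hold 17982 frames, so frame 37796 lies in block 2 (frames 35964–53945) with 1832 frames into that block.
The block's first minute is 1800 frames and the rest 1798 each; 1832 frames reaches minute 1, so 2 × 18 + 1 × 2 = 38 labels have been skipped so far.
Adding those back, label number 37796 + 38 = 37834 at 30 labels/s is 1261 s + 4 f = 0 h 21 min 1 s frame 4, i.e. 00:21:01;04.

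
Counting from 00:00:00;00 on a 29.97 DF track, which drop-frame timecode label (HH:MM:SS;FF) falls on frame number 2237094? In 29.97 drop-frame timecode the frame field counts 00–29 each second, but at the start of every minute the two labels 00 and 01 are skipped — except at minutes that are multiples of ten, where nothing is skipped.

Ten DF minutes hold 17982 frames, so frame 2237094 lies in block 124 (frames 2229768–2247749) with 7326 frames into that block.
The block's first minute is 1800 frames and the rest 1798 each; 7326 frames reaches minute 4, so 124 × 18 + 4 × 2 = 2240 labels have been skipped so far.
Adding those back, label number 2237094 + 2240 = 2239334 at 30 labels/s is 74644 s + 14 f = 20 h 44 min 4 s frame 14, i.e. 20:44:04;14.

20:44:04;14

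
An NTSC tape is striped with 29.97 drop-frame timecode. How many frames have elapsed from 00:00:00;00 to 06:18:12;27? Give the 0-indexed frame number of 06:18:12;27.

As if non-drop at 30 labels/s: (6 × 3600 + 18 × 60 + 12) × 30 + 27 = 680787.
Minute boundaries passed: 378; those not divisible by 10: 378 − 37 = 341; dropped labels = 2 × 341 = 682.
Actual frame index = 680787 − 682 = 680105.

680105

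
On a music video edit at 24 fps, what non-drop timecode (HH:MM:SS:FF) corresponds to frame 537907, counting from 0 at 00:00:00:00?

06:13:32:19

537907 ÷ 24 = 22412 full seconds, remainder 19 frames.
22412 s = 6 h 13 min 32 s.
Timecode: 06:13:32:19.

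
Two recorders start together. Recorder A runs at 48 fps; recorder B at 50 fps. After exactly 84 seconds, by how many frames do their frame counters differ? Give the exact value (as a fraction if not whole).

A emits 48 × 84 = 4032 frames; B emits 50 × 84 = 4200.
Difference = 168 frames; B is ahead of A.

168 frames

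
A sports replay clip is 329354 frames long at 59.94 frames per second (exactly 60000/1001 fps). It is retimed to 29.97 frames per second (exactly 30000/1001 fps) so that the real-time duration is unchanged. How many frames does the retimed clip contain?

164677 frames

Target frames = source frames × (target rate / source rate) = 329354 × (30000/1001)/(60000/1001) = 329354 × 1/2 = 164677.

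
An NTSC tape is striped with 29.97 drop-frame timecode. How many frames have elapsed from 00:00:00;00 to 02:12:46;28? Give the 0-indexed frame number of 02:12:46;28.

As if non-drop at 30 labels/s: (2 × 3600 + 12 × 60 + 46) × 30 + 28 = 239008.
Minute boundaries passed: 132; those not divisible by 10: 132 − 13 = 119; dropped labels = 2 × 119 = 238.
Actual frame index = 239008 − 238 = 238770.

238770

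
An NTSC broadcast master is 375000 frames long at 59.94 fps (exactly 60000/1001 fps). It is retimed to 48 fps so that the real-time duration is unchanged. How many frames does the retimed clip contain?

300300 frames

Target frames = source frames × (target rate / source rate) = 375000 × (48)/(60000/1001) = 375000 × 1001/1250 = 300300.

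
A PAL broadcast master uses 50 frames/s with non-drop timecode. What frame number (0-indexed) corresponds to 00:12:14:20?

frame 36720

Total seconds to the label: (0 × 3600 + 12 × 60 + 14) = 734.
Frame index = 734 × 50 + 20 = 36720.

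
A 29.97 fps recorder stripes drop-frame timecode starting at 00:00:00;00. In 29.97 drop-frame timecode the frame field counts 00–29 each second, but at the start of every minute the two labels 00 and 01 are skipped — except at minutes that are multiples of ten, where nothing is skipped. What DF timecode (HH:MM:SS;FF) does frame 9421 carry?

Each 10-minute DF block holds 10 × 60 × 30 − 9 × 2 = 17982 frames. 9421 ÷ 17982 → 0 full blocks, remainder 9421.
Within the partial block the first minute is 1800 frames and each further minute 1798, so 5 further minute boundaries passed. Total skipped labels = 18 × 0 + 2 × 5 = 10.
Non-drop label index = 9421 + 10 = 9431; at 30 labels/s that is 00:05:14:11, i.e. DF 00:05:14;11.

00:05:14;11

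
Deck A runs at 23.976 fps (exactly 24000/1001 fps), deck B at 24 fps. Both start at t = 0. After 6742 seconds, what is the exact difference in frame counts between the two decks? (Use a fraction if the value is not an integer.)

A emits 24000/1001 × 6742 = 161808000/1001 frames; B emits 24 × 6742 = 161808.
Difference = 161808/1001 frames (≈ 161.6464); B is ahead of A.

161808/1001 frames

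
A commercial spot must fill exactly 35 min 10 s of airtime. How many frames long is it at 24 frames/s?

50640 frames

35 min 10 s = 2110 s.
Frames = 2110 × 24 = 50640.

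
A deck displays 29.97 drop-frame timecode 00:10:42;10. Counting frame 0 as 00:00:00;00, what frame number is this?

Complete 10-minute blocks: 1, each 17982 frames → 17982.
Remaining 0 whole minutes in the current block: 0 frames.
Within the current minute: 42 × 30 + 10 = 1270. Total = 17982 + 0 + 1270 = 19252.

19252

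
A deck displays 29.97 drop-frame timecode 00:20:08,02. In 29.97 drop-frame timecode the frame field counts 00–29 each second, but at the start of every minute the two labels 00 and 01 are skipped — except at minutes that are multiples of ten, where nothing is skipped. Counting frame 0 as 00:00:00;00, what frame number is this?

Complete 10-minute blocks: 2, each 17982 frames → 35964.
Remaining 0 whole minutes in the current block: 0 frames.
Within the current minute: 8 × 30 + 2 = 242. Total = 35964 + 0 + 242 = 36206.

36206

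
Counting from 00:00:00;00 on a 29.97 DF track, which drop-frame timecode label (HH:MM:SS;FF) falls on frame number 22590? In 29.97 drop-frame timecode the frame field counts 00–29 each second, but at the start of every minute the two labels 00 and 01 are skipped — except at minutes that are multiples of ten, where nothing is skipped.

Ten DF minutes hold 17982 frames, so frame 22590 lies in block 1 (frames 17982–35963) with 4608 frames into that block.
The block's first minute is 1800 frames and the rest 1798 each; 4608 frames reaches minute 2, so 1 × 18 + 2 × 2 = 22 labels have been skipped so far.
Adding those back, label number 22590 + 22 = 22612 at 30 labels/s is 753 s + 22 f = 0 h 12 min 33 s frame 22, i.e. 00:12:33;22.

00:12:33;22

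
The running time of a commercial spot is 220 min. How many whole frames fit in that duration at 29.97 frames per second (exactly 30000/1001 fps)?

220 min = 13200 s.
Frames = 13200 × 30000/1001 = 36000000/91 ≈ 395604.3956.
Complete frames: 395604.

395604 frames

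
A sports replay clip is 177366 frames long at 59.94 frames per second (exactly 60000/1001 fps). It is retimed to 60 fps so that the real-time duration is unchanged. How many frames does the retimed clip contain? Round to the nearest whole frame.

Frames at target rate = 177366 × (60) / (60000/1001) = 88771683/500 ≈ 177543.366.
Nearest whole frame: 177543.

177543 frames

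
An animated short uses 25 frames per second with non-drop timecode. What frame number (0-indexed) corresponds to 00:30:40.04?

frame 46004

Total seconds to the label: (0 × 3600 + 30 × 60 + 40) = 1840.
Frame index = 1840 × 25 + 4 = 46004.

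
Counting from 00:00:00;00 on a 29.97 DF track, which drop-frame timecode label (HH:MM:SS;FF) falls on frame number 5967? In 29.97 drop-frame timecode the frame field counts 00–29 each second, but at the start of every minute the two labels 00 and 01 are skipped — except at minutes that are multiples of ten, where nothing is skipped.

Ten DF minutes hold 17982 frames, so frame 5967 lies in block 0 (frames 0–17981) with 5967 frames into that block.
The block's first minute is 1800 frames and the rest 1798 each; 5967 frames reaches minute 3, so 0 × 18 + 3 × 2 = 6 labels have been skipped so far.
Adding those back, label number 5967 + 6 = 5973 at 30 labels/s is 199 s + 3 f = 0 h 3 min 19 s frame 3, i.e. 00:03:19;03.

00:03:19;03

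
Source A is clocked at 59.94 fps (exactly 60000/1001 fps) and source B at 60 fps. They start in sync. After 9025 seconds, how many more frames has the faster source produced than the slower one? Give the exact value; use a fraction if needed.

A emits 60000/1001 × 9025 = 541500000/1001 frames; B emits 60 × 9025 = 541500.
Difference = 541500/1001 frames (≈ 540.9590); B is ahead of A.

541500/1001 frames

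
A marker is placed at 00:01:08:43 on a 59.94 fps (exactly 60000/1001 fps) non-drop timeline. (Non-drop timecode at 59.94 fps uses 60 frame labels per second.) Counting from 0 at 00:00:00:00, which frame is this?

frame 4123

Total seconds to the label: (0 × 3600 + 1 × 60 + 8) = 68.
Frame index = 68 × 60 + 43 = 4123.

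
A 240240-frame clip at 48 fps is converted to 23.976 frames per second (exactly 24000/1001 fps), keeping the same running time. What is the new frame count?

Target frames = source frames × (target rate / source rate) = 240240 × (24000/1001)/(48) = 240240 × 500/1001 = 120000.

120000 frames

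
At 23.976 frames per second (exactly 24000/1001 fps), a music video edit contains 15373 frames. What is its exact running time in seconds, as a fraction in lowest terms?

15388373/24000 seconds

Running time = 15373 ÷ (24000/1001) = 15373 × 1001/24000 = 15388373/24000 s.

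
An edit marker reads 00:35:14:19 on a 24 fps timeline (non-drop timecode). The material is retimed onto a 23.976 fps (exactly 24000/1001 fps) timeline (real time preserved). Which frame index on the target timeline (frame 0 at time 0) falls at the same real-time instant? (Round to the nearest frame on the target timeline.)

frame 50704

Source frame index: (0×3600 + 35×60 + 14) × 24 + 19 = 50755.
Real time: 50755 / (24) = 50755/24 s.
Target frame: (50755/24) × (24000/1001) = 50755000/1001 ≈ 50704.296 → 50704.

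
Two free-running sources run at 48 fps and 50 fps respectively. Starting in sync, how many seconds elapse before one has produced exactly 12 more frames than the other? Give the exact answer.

6 seconds

The gap grows by |50 − 48| = 2 frames per second.
Time for a 12-frame gap: 12 ÷ (2) = 6 s.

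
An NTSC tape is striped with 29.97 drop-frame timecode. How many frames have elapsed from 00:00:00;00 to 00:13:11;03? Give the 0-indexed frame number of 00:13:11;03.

Complete 10-minute blocks: 1, each 17982 frames → 17982.
Remaining 3 whole minutes in the current block: 1800 + 2 × 1798 = 5396 frames.
Within the current minute: 11 × 30 + 3 − 2 = 331 (labels ;00/;01 skipped at this minute). Total = 17982 + 5396 + 331 = 23709.

23709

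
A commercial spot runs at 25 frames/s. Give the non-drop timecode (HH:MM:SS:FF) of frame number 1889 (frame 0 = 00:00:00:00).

1889 ÷ 25 = 75 full seconds, remainder 14 frames.
75 s = 0 h 1 min 15 s.
Timecode: 00:01:15:14.

00:01:15:14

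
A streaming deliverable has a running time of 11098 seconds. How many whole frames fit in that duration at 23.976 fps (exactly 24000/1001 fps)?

Frames = 11098 × 24000/1001 = 266352000/1001 ≈ 266085.9141.
Complete frames: 266085.

266085 frames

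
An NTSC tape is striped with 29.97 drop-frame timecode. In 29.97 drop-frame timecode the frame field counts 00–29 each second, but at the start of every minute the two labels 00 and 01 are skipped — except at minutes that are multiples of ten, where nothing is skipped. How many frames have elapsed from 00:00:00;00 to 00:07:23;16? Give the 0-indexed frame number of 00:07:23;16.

Complete 10-minute blocks: 0, each 17982 frames → 0.
Remaining 7 whole minutes in the current block: 1800 + 6 × 1798 = 12588 frames.
Within the current minute: 23 × 30 + 16 − 2 = 704 (labels ;00/;01 skipped at this minute). Total = 0 + 12588 + 704 = 13292.

13292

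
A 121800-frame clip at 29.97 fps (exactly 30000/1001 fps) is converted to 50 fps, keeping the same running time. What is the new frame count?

203203 frames

Target frames = source frames × (target rate / source rate) = 121800 × (50)/(30000/1001) = 121800 × 1001/600 = 203203.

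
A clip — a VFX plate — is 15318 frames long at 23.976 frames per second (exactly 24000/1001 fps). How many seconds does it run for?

638.88825 seconds

Running time = 15318 / (24000/1001) = 638.88825 s.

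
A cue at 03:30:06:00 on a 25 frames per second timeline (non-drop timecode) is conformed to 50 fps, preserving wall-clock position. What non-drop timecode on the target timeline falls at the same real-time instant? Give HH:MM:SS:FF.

03:30:06:00

Source frame index: (3×3600 + 30×60 + 6) × 25 + 0 = 315150.
Real time: 315150 / (25) = 12606 s.
Target frame: (12606) × (50) = 630300.
At 50 labels/s: frame 630300 → 03:30:06:00.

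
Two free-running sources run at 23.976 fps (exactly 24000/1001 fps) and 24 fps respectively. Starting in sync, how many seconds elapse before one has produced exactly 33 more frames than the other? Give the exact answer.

1376.375 seconds

The gap grows by |24 − 24000/1001| = 24/1001 frames per second.
Time for a 33-frame gap: 33 ÷ (24/1001) = 1376.375 s.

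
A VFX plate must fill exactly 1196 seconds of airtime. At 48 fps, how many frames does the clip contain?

57408 frames

Frames = 1196 × 48 = 57408.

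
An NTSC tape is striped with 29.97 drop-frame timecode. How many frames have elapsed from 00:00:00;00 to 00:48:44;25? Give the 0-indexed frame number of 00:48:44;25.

87657

Complete 10-minute blocks: 4, each 17982 frames → 71928.
Remaining 8 whole minutes in the current block: 1800 + 7 × 1798 = 14386 frames.
Within the current minute: 44 × 30 + 25 − 2 = 1343 (labels ;00/;01 skipped at this minute). Total = 71928 + 14386 + 1343 = 87657.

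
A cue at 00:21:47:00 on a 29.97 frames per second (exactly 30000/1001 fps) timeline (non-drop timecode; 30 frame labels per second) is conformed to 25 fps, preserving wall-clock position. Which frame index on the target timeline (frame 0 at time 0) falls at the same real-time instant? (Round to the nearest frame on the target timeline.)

frame 32708

Source frame index: (0×3600 + 21×60 + 47) × 30 + 0 = 39210.
Real time: 39210 / (30000/1001) = 1308307/1000 s.
Target frame: (1308307/1000) × (25) = 1308307/40 ≈ 32707.675 → 32708.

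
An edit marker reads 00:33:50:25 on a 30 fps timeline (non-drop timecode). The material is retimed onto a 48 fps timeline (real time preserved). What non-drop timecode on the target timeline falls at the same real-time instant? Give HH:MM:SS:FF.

Source frame index: (0×3600 + 33×60 + 50) × 30 + 25 = 60925.
Real time: 60925 / (30) = 12185/6 s.
Target frame: (12185/6) × (48) = 97480.
At 48 labels/s: frame 97480 → 00:33:50:40.

00:33:50:40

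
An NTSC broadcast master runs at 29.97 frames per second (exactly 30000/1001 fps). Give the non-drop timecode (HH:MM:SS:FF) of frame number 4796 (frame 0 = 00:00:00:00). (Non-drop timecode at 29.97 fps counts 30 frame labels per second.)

4796 ÷ 30 = 159 full seconds, remainder 26 frames.
159 s = 0 h 2 min 39 s.
Timecode: 00:02:39:26.

00:02:39:26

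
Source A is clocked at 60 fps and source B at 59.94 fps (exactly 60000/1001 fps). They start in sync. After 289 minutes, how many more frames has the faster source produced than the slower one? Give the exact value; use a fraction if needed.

289 min = 17340 s.
A emits 60 × 17340 = 1040400 frames; B emits 60000/1001 × 17340 = 1040400000/1001.
Difference = 1040400/1001 frames (≈ 1039.3606); B is behind A.

1040400/1001 frames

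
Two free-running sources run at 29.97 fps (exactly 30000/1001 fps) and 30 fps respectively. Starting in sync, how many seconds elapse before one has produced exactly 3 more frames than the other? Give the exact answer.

100.1 seconds

The gap grows by |30 − 30000/1001| = 30/1001 frames per second.
Time for a 3-frame gap: 3 ÷ (30/1001) = 100.1 s.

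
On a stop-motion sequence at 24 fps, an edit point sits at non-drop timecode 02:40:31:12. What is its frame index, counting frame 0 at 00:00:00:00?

231156

Total seconds to the label: (2 × 3600 + 40 × 60 + 31) = 9631.
Frame index = 9631 × 24 + 12 = 231156.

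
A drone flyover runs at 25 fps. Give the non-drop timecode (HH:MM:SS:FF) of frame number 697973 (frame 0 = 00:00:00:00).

697973 ÷ 25 = 27918 full seconds, remainder 23 frames.
27918 s = 7 h 45 min 18 s.
Timecode: 07:45:18:23.

07:45:18:23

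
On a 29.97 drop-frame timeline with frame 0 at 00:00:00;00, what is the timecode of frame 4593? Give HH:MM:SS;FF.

00:02:33;07

Ten DF minutes hold 17982 frames, so frame 4593 lies in block 0 (frames 0–17981) with 4593 frames into that block.
The block's first minute is 1800 frames and the rest 1798 each; 4593 frames reaches minute 2, so 0 × 18 + 2 × 2 = 4 labels have been skipped so far.
Adding those back, label number 4593 + 4 = 4597 at 30 labels/s is 153 s + 7 f = 0 h 2 min 33 s frame 7, i.e. 00:02:33;07.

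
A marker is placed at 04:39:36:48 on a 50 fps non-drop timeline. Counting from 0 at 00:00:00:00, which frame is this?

Total seconds to the label: (4 × 3600 + 39 × 60 + 36) = 16776.
Frame index = 16776 × 50 + 48 = 838848.

838848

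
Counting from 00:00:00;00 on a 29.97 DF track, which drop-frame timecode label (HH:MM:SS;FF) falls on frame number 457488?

04:14:24;26

Each 10-minute DF block holds 10 × 60 × 30 − 9 × 2 = 17982 frames. 457488 ÷ 17982 → 25 full blocks, remainder 7938.
Within the partial block the first minute is 1800 frames and each further minute 1798, so 4 further minute boundaries passed. Total skipped labels = 18 × 25 + 2 × 4 = 458.
Non-drop label index = 457488 + 458 = 457946; at 30 labels/s that is 04:14:24:26, i.e. DF 04:14:24;26.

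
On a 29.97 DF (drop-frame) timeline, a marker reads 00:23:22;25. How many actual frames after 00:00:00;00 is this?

42043

Complete 10-minute blocks: 2, each 17982 frames → 35964.
Remaining 3 whole minutes in the current block: 1800 + 2 × 1798 = 5396 frames.
Within the current minute: 22 × 30 + 25 − 2 = 683 (labels ;00/;01 skipped at this minute). Total = 35964 + 5396 + 683 = 42043.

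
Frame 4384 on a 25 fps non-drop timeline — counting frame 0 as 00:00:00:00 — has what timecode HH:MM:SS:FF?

00:02:55:09

4384 ÷ 25 = 175 full seconds, remainder 9 frames.
175 s = 0 h 2 min 55 s.
Timecode: 00:02:55:09.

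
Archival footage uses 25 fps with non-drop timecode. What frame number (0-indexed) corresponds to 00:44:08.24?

66224

Total seconds to the label: (0 × 3600 + 44 × 60 + 8) = 2648.
Frame index = 2648 × 25 + 24 = 66224.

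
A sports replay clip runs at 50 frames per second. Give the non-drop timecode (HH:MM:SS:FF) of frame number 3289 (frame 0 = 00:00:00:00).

3289 ÷ 50 = 65 full seconds, remainder 39 frames.
65 s = 0 h 1 min 5 s.
Timecode: 00:01:05:39.

00:01:05:39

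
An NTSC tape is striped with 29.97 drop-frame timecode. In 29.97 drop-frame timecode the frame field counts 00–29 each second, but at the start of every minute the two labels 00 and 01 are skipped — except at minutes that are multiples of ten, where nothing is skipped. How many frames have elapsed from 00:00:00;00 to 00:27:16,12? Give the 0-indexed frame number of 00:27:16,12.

49042

Complete 10-minute blocks: 2, each 17982 frames → 35964.
Remaining 7 whole minutes in the current block: 1800 + 6 × 1798 = 12588 frames.
Within the current minute: 16 × 30 + 12 − 2 = 490 (labels ;00/;01 skipped at this minute). Total = 35964 + 12588 + 490 = 49042.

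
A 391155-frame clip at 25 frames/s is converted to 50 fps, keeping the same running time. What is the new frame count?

782310 frames

Target frames = source frames × (target rate / source rate) = 391155 × (50)/(25) = 391155 × 2 = 782310.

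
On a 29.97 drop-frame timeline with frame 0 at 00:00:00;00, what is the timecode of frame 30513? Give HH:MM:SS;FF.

00:16:58;03

Each 10-minute DF block holds 10 × 60 × 30 − 9 × 2 = 17982 frames. 30513 ÷ 17982 → 1 full block, remainder 12531.
Within the partial block the first minute is 1800 frames and each further minute 1798, so 6 further minute boundaries passed. Total skipped labels = 18 × 1 + 2 × 6 = 30.
Non-drop label index = 30513 + 30 = 30543; at 30 labels/s that is 00:16:58:03, i.e. DF 00:16:58;03.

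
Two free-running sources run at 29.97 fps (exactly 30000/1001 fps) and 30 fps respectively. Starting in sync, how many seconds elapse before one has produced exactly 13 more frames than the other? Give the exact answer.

The gap grows by |30 − 30000/1001| = 30/1001 frames per second.
Time for a 13-frame gap: 13 ÷ (30/1001) = 13013/30 s.

13013/30 seconds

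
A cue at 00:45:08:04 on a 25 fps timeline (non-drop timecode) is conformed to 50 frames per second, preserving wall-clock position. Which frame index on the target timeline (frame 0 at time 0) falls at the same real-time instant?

frame 135408

Source frame index: (0×3600 + 45×60 + 8) × 25 + 4 = 67704.
Real time: 67704 / (25) = 67704/25 s.
Target frame: (67704/25) × (50) = 135408.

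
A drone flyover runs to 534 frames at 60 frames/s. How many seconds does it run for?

Running time = 534 / (60) = 8.9 s.

8.9 seconds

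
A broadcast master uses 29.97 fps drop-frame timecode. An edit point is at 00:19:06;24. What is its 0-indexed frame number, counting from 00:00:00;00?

As if non-drop at 30 labels/s: (0 × 3600 + 19 × 60 + 6) × 30 + 24 = 34404.
Minute boundaries passed: 19; those not divisible by 10: 19 − 1 = 18; dropped labels = 2 × 18 = 36.
Actual frame index = 34404 − 36 = 34368.

34368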